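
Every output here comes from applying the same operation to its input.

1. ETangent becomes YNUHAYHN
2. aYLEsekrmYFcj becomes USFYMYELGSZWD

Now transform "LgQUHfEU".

FAKOBZYO

The pattern: shift every letter 6 places backward in the alphabet (wrapping around), then convert every letter to uppercase.
On "LgQUHfEU": the first step gives "FaKOBzYO", and the second then gives "FAKOBZYO".
(Check on "ETangent": → "YNuhayhn" → "YNUHAYHN" ✓)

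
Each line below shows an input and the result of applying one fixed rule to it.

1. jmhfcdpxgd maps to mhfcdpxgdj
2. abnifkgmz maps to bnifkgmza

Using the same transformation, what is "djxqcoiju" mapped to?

What's happening: move the first character to the end.
On "djxqcoiju" that produces "jxqcoijud".

jxqcoijud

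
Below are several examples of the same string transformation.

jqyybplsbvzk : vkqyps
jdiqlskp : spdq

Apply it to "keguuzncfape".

Each output is the input with this applied: keep every other character starting from the second (positions 2nd, 4th, 6th, ...), then move the last 2 characters to the front (rotate right by 2).
Working it through for "keguuzncfape": intermediate "euzcae", final "aeeuzc".

aeeuzc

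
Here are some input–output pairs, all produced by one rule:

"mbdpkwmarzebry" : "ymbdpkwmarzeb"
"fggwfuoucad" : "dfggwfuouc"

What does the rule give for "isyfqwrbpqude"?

eisyfqwrbpqu

The rule is to move the last 2 characters to the front (rotate right by 2), then delete the first character.
Doing the same to "isyfqwrbpqude": "eisyfqwrbpqu".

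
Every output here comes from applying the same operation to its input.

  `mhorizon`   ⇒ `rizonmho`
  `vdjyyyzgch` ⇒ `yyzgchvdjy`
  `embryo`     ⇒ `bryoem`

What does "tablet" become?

bletta

The transformation: swap the front and back halves of the string, then move the last character to the front.
For "tablet", step one produces "lettab"; step two turns that into "bletta".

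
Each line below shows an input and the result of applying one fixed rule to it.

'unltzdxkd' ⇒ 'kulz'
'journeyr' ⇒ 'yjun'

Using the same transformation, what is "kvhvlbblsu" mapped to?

In each case the input is transformed by: move the last 3 characters to the front (rotate right by 3), then keep every other character starting from the second (positions 2nd, 4th, 6th, ...).
So "kvhvlbblsu" becomes "skhlb".

skhlb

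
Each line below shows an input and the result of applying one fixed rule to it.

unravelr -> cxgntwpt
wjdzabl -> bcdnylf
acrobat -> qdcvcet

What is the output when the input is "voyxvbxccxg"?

zxdzeezixqa

The transformation: move the first 3 characters to the end (rotate left by 3), then shift every letter 2 places forward in the alphabet (wrapping around).
For "voyxvbxccxg", step one produces "xvbxccxgvoy"; step two turns that into "zxdzeezixqa".
(Check on "acrobat": → "obatacr" → "qdcvcet" ✓)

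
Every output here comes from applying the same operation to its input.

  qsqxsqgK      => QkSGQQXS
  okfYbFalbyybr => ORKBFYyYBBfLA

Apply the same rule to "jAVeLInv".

JVaNviEl

In each case the input is transformed by: flip the case of every letter, then take characters alternately from the front and the back (1st, last, 2nd, 2nd-last, ...).
Working it through for "jAVeLInv": intermediate "JavEliNV", final "JVaNviEl".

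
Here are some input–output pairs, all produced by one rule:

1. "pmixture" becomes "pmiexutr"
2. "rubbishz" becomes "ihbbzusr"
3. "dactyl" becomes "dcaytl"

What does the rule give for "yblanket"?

Each output is the input with this applied: sort the characters into reverse alphabetical order, then swap the front and back halves of the string.
For "yblanket" the result is "kebaytnl".

kebaytnl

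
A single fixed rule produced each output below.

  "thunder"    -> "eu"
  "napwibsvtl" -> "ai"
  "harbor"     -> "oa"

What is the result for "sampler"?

Looking at the pairs, the operation is to move the last 3 characters to the front (rotate right by 3), then keep only the vowels.
"sampler" → "lersamp" → "ea".

ea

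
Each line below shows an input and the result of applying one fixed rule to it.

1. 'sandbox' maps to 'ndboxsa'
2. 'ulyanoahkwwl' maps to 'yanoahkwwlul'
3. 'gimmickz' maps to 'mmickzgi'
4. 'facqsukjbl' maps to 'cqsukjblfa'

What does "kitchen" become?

Rule — move the first 2 characters to the end (rotate left by 2).
Doing the same to "kitchen": "tchenki".

tchenki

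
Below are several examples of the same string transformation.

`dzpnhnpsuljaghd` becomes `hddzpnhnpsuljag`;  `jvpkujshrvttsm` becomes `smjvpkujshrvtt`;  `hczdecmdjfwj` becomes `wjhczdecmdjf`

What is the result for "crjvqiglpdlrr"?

rrcrjvqiglpdl

The transformation: move the last 2 characters to the front (rotate right by 2).
So "crjvqiglpdlrr" becomes "rrcrjvqiglpdl".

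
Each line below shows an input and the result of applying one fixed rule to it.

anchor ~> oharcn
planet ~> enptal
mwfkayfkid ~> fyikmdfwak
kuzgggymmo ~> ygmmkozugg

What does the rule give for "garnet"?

The transformation: swap the front and back halves of the string, then swap each adjacent pair of characters (1↔2, 3↔4, ...).
Applying that to "garnet" gives "engtra".

engtra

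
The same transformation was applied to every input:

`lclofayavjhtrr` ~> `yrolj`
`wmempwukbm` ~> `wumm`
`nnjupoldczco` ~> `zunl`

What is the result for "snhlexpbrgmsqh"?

sqplg

What's happening: keep one character in every 3, starting at position 1 (positions 1st, 4th, 7th, ...), then sort the characters into reverse alphabetical order.
For "snhlexpbrgmsqh" the result is "sqplg".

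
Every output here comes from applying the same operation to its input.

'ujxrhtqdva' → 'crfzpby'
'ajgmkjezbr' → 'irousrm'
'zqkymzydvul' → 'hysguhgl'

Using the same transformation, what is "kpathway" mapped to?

The transformation: delete the last 3 characters, then shift every letter 8 places forward in the alphabet (wrapping around).
On "kpathway": the first step gives "kpath", and the second then gives "sxibp".

sxibp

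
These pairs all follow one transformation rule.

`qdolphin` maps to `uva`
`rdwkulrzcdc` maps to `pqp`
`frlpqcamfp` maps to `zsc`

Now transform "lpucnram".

In each case the input is transformed by: shift every letter 13 places forward in the alphabet (wrapping around) — i.e. ROT13, then keep only the last 3 characters.
On "lpucnram": the first step gives "ychpaenz", and the second then gives "enz".

enz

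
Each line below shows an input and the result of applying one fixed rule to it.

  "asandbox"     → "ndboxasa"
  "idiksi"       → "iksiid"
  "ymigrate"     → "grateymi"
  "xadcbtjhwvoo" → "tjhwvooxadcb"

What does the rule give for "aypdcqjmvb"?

The pattern: move the last character to the front, then swap the front and back halves of the string.
On "aypdcqjmvb": the first step gives "baypdcqjmv", and the second then gives "cqjmvbaypd".

cqjmvbaypd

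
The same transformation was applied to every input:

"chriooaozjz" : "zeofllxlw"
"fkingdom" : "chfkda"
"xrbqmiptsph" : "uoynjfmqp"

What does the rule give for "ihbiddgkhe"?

Looking at the pairs, the operation is to shift every letter 3 places backward in the alphabet (wrapping around), then delete the last 2 characters.
Working it through for "ihbiddgkhe": intermediate "feyfaadheb", final "feyfaadh".

feyfaadh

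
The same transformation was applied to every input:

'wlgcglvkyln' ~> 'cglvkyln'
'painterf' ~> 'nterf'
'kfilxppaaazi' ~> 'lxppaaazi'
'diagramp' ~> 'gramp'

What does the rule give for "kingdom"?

What's happening: delete the first 3 characters.
On "kingdom" that produces "gdom".

gdom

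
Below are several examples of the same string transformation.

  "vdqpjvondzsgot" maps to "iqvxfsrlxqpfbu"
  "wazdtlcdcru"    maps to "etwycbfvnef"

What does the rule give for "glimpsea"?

The transformation: shift every letter 2 places forward in the alphabet (wrapping around), then move the last 3 characters to the front (rotate right by 3).
On "glimpsea": the first step gives "inkorugc", and the second then gives "ugcinkor".
(Check on "vdqpjvondzsgot": → "xfsrlxqpfbuiqv" → "iqvxfsrlxqpfbu" ✓)

ugcinkor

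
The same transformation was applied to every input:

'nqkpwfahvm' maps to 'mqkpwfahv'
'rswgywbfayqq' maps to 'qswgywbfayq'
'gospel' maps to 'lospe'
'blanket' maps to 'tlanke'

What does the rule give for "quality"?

What's happening: swap the first and last characters, then delete the last character.
For "quality" the result is "yualit".

yualit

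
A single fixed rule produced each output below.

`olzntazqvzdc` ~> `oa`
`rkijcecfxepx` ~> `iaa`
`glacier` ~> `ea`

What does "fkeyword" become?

Each output is the input with this applied: shift every letter 2 places backward in the alphabet (wrapping around), then keep only the vowels.
So "fkeyword" becomes "iu".

iu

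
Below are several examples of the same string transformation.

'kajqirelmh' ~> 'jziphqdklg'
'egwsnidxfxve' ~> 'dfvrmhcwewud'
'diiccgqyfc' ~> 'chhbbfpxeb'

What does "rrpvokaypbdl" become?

qqounjzxoack

Rule — shift every letter 1 place backward in the alphabet (wrapping around).
Applying that to "rrpvokaypbdl" gives "qqounjzxoack".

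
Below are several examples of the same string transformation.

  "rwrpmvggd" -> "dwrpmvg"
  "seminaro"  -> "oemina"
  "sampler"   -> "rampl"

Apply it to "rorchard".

Rule — swap the first and last characters, then delete the last 2 characters.
"rorchard" → "dorcha".

dorcha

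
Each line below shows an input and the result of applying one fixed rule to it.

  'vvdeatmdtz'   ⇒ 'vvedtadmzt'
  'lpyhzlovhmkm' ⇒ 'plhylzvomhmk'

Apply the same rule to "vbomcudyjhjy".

In each case the input is transformed by: swap each adjacent pair of characters (1↔2, 3↔4, ...).
So "vbomcudyjhjy" becomes "bvmoucydhjyj".

bvmoucydhjyj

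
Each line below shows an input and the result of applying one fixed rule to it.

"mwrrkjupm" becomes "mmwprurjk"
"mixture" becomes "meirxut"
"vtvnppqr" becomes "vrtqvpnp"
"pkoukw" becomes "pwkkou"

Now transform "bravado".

bordaav

What's happening: take characters alternately from the front and the back (1st, last, 2nd, 2nd-last, ...).
Applying that to "bravado" gives "bordaav".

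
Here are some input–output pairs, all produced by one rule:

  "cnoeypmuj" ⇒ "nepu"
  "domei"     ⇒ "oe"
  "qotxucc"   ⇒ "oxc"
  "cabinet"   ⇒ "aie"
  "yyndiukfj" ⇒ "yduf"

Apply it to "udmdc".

dd

In each case the input is transformed by: keep every other character starting from the second (positions 2nd, 4th, 6th, ...).
For "udmdc" the result is "dd".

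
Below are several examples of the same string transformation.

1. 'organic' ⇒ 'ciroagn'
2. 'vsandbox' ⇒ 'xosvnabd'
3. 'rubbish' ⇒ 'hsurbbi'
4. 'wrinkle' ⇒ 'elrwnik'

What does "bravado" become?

Looking at the pairs, the operation is to move the last 2 characters to the front (rotate right by 2), then swap each adjacent pair of characters (1↔2, 3↔4, ...).
For "bravado", step one produces "dobrava"; step two turns that into "odrbvaa".

odrbvaa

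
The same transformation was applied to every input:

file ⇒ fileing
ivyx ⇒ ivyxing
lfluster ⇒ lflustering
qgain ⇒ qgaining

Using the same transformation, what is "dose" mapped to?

Each output is the input with this applied: append "ing".
Doing the same to "dose": "doseing".

doseing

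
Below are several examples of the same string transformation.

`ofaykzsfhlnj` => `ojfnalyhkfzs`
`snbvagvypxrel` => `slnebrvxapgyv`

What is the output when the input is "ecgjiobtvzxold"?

edclgojxizovbt

Each output is the input with this applied: take characters alternately from the front and the back (1st, last, 2nd, 2nd-last, ...).
For "ecgjiobtvzxold" the result is "edclgojxizovbt".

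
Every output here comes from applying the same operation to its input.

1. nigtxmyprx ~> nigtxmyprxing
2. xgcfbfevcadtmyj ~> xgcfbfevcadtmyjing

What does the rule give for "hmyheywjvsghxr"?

hmyheywjvsghxring

Each output is the input with this applied: append "ing".
Doing the same to "hmyheywjvsghxr": "hmyheywjvsghxring".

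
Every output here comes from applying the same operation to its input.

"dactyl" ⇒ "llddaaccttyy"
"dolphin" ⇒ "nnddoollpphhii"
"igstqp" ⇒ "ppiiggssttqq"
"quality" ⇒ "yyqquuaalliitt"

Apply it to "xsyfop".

Looking at the pairs, the operation is to move the last character to the front, then double every character.
Working it through for "xsyfop": intermediate "pxsyfo", final "ppxxssyyffoo".

ppxxssyyffoo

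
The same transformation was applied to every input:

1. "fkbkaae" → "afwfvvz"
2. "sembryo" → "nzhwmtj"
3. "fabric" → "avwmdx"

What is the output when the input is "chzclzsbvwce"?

xcuxgunwqrxz

In each case the input is transformed by: shift every letter 5 places backward in the alphabet (wrapping around).
"chzclzsbvwce" → "xcuxgunwqrxz".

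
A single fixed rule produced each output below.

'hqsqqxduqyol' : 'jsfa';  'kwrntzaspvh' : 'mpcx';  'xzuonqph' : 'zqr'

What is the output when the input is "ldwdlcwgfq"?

The pattern: keep one character in every 3, starting at position 1 (positions 1st, 4th, 7th, ...), then shift every letter 2 places forward in the alphabet (wrapping around).
For "ldwdlcwgfq" the result is "nfys".

nfys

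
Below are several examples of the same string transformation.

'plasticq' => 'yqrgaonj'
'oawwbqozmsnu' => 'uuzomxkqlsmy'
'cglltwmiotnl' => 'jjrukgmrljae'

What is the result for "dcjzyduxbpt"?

The rule is to move the first 2 characters to the end (rotate left by 2), then shift every letter 2 places backward in the alphabet (wrapping around).
Applying both steps to "dcjzyduxbpt": "jzyduxbptdc", then "hxwbsvznrba".

hxwbsvznrba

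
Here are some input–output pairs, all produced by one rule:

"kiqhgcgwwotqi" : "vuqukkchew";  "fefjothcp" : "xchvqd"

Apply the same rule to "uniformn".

tcfab

Looking at the pairs, the operation is to delete the first 3 characters, then shift every letter 12 places backward in the alphabet (wrapping around).
Starting from "uniformn": after the first operation, "formn"; after the second, "tcfab".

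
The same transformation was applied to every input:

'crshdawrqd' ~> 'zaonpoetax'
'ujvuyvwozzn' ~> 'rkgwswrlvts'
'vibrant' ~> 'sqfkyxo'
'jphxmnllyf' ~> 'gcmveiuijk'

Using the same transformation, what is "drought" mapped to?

aqoeldr

The pattern: take characters alternately from the front and the back (1st, last, 2nd, 2nd-last, ...), then shift every letter 3 places backward in the alphabet (wrapping around).
For "drought", step one produces "dtrhogu"; step two turns that into "aqoeldr".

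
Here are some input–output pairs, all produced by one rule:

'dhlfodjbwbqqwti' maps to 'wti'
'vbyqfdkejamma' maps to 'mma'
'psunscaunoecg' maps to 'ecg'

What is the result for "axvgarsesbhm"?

bhm

Rule — keep only the last 3 characters.
For "axvgarsesbhm" the result is "bhm".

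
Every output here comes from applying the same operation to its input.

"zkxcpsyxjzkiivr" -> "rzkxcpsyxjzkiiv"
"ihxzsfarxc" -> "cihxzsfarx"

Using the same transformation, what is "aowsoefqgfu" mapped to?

uaowsoefqgf

What's happening: move the last character to the front.
Doing the same to "aowsoefqgfu": "uaowsoefqgf".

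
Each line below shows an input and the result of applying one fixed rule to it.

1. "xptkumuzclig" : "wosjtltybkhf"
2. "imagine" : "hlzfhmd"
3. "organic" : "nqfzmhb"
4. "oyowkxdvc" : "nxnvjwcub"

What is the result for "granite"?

fqzmhsd

In each case the input is transformed by: shift every letter 1 place backward in the alphabet (wrapping around).
Doing the same to "granite": "fqzmhsd".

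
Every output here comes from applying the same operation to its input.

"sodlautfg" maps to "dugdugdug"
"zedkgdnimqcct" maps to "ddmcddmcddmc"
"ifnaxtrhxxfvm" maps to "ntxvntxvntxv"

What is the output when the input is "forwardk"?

rrrrrr

The transformation: keep one character in every 3, starting at position 3 (positions 3rd, 6th, 9th, ...), then write the whole string 3 times in a row.
On "forwardk" that produces "rrrrrr".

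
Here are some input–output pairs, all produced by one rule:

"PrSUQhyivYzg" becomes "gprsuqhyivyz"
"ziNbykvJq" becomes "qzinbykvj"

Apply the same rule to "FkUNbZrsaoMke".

efkunbzrsaomk

The rule is to move the last character to the front, then convert every letter to lowercase.
Starting from "FkUNbZrsaoMke": after the first operation, "eFkUNbZrsaoMk"; after the second, "efkunbzrsaomk".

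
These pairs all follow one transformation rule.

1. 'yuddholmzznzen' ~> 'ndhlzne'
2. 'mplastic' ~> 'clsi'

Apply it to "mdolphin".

Rule — swap the first and last characters, then keep every other character starting from the first (positions 1st, 3rd, 5th, ...).
On "mdolphin": the first step gives "ndolphim", and the second then gives "nopi".

nopi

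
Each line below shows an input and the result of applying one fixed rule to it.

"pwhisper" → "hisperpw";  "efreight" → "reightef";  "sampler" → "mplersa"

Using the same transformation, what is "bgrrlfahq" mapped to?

rrlfahqbg

In each case the input is transformed by: move the first 2 characters to the end (rotate left by 2).
Applying that to "bgrrlfahq" gives "rrlfahqbg".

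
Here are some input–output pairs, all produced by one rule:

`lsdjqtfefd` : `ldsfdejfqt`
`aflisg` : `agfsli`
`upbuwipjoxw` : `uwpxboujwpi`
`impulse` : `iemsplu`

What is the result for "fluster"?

frleuts

Rule — take characters alternately from the front and the back (1st, last, 2nd, 2nd-last, ...).
So "fluster" becomes "frleuts".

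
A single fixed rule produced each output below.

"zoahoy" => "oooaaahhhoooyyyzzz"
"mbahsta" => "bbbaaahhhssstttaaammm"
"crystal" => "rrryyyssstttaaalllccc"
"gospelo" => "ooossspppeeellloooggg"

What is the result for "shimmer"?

In each case the input is transformed by: repeat every character 3 times, then move the first 3 characters to the end (rotate left by 3).
On "shimmer": the first step gives "ssshhhiiimmmmmmeeerrr", and the second then gives "hhhiiimmmmmmeeerrrsss".

hhhiiimmmmmmeeerrrsss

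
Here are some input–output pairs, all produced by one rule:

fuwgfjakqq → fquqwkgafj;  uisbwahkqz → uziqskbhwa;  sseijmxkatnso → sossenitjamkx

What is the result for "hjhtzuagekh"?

Rule — take characters alternately from the front and the back (1st, last, 2nd, 2nd-last, ...).
On "hjhtzuagekh" that produces "hhjkhetgzau".

hhjkhetgzau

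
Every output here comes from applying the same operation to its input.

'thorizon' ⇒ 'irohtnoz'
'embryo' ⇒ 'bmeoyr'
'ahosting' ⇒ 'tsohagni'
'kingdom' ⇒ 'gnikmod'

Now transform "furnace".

In each case the input is transformed by: move the last 3 characters to the front (rotate right by 3), then reverse the string.
Working it through for "furnace": intermediate "acefurn", final "nrufeca".

nrufeca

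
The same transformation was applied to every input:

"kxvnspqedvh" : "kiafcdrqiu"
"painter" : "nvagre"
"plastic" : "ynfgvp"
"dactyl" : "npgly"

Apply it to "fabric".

The transformation: delete the first character, then shift every letter 13 places forward in the alphabet (wrapping around) — i.e. ROT13.
So "fabric" becomes "noevp".
(Check on "painter": → "ainter" → "nvagre" ✓)

noevp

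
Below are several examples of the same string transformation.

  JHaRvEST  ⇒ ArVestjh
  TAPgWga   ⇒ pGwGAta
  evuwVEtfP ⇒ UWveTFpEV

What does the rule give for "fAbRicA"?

BrICaFa

The pattern: flip the case of every letter, then move the first 2 characters to the end (rotate left by 2).
Starting from "fAbRicA": after the first operation, "FaBrICa"; after the second, "BrICaFa".
(Check on "evuwVEtfP": → "EVUWveTFp" → "UWveTFpEV" ✓)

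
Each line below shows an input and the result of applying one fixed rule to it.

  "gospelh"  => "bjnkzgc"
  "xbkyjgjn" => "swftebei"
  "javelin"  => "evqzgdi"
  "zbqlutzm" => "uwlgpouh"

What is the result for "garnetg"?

bvmizob

The transformation: shift every letter 5 places backward in the alphabet (wrapping around).
Applying that to "garnetg" gives "bvmizob".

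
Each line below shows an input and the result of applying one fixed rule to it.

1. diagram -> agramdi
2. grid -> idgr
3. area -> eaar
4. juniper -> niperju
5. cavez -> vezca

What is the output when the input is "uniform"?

Each output is the input with this applied: move the first 2 characters to the end (rotate left by 2).
Doing the same to "uniform": "iformun".

iformun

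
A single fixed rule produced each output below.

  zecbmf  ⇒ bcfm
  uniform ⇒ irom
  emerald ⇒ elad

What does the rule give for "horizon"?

What's happening: swap each adjacent pair of characters (1↔2, 3↔4, ...), then keep only the last 4 characters.
For "horizon" the result is "rozn".

rozn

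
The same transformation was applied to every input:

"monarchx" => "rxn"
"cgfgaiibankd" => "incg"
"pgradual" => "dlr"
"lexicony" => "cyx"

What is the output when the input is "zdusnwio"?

Looking at the pairs, the operation is to swap the front and back halves of the string, then keep one character in every 3, starting at position 1 (positions 1st, 4th, 7th, ...).
For "zdusnwio" the result is "nou".

nou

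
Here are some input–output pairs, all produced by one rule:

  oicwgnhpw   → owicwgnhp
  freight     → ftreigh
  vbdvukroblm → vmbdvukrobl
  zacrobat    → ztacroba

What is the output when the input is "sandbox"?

sxandbo

Looking at the pairs, the operation is to swap the first and last characters, then move the last character to the front.
On "sandbox": the first step gives "xandbos", and the second then gives "sxandbo".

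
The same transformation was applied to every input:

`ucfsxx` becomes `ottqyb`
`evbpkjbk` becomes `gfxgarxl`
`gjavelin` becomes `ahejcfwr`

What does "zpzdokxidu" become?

gtezqvlvzk

In each case the input is transformed by: shift every letter 4 places backward in the alphabet (wrapping around), then swap the front and back halves of the string.
Doing the same to "zpzdokxidu": "gtezqvlvzk".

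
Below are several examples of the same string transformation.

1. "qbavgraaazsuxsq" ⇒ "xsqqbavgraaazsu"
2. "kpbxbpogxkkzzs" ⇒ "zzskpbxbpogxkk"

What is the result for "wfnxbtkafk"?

Looking at the pairs, the operation is to move the last 3 characters to the front (rotate right by 3).
So "wfnxbtkafk" becomes "afkwfnxbtk".

afkwfnxbtk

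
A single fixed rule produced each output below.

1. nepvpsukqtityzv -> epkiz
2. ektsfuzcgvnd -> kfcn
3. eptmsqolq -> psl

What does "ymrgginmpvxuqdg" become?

In each case the input is transformed by: keep one character in every 3, starting at position 2 (positions 2nd, 5th, 8th, ...).
So "ymrgginmpvxuqdg" becomes "mgmxd".

mgmxd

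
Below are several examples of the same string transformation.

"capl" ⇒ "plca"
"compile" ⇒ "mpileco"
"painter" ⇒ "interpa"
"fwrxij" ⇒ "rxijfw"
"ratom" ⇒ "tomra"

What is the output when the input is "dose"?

sedo

In each case the input is transformed by: move the first 2 characters to the end (rotate left by 2).
Applying that to "dose" gives "sedo".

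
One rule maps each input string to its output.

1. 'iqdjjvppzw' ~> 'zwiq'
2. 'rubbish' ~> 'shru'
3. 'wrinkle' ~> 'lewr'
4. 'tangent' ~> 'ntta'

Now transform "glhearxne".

Each output is the input with this applied: move the first 2 characters to the end (rotate left by 2), then keep only the last 4 characters.
Applying both steps to "glhearxne": "hearxnegl", then "negl".

negl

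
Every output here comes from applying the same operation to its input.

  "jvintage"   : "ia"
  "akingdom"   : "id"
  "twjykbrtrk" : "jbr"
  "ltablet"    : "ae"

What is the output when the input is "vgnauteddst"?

ntd

What's happening: keep one character in every 3, starting at position 3 (positions 3rd, 6th, 9th, ...).
On "vgnauteddst" that produces "ntd".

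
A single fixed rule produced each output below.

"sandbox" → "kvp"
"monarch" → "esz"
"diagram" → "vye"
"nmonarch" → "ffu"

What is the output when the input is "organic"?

gsu

Looking at the pairs, the operation is to shift every letter 8 places backward in the alphabet (wrapping around), then keep one character in every 3, starting at position 1 (positions 1st, 4th, 7th, ...).
For "organic", step one produces "gjysfau"; step two turns that into "gsu".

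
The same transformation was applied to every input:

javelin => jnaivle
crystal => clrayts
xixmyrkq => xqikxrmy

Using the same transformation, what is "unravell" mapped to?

In each case the input is transformed by: take characters alternately from the front and the back (1st, last, 2nd, 2nd-last, ...).
"unravell" → "ulnlreav".

ulnlreav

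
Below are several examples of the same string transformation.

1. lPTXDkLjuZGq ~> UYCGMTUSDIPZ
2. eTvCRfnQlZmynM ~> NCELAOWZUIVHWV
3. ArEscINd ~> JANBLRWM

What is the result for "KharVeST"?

The rule is to shift every letter 9 places forward in the alphabet (wrapping around), then convert every letter to uppercase.
For "KharVeST", step one produces "TqjaEnBC"; step two turns that into "TQJAENBC".

TQJAENBC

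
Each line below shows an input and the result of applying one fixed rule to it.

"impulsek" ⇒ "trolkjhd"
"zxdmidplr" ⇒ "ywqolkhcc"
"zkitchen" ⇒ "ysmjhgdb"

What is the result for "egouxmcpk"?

wtonljfdb

Looking at the pairs, the operation is to sort the characters into reverse alphabetical order, then shift every letter 1 place backward in the alphabet (wrapping around).
"egouxmcpk" → "xupomkgec" → "wtonljfdb".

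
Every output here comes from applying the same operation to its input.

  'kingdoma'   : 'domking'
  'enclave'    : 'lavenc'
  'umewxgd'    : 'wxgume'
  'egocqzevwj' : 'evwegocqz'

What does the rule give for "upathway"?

hwaupat

The rule is to delete the last character, then move the last 3 characters to the front (rotate right by 3).
Working it through for "upathway": intermediate "upathwa", final "hwaupat".
(Check on "egocqzevwj": → "egocqzevw" → "evwegocqz" ✓)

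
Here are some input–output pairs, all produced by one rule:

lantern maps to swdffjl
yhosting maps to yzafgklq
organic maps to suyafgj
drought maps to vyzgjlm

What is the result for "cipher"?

Looking at the pairs, the operation is to sort the characters into alphabetical order, then shift every letter 8 places backward in the alphabet (wrapping around).
Applying both steps to "cipher": "cehipr", then "uwzahj".

uwzahj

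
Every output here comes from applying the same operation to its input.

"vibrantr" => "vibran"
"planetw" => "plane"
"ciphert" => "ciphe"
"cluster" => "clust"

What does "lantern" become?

Each output is the input with this applied: delete the last 2 characters.
For "lantern" the result is "lante".

lante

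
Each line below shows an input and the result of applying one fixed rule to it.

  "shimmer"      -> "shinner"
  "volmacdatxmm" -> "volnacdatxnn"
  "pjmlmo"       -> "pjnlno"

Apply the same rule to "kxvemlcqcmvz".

Looking at the pairs, the operation is to replace every "m" with "n".
So "kxvemlcqcmvz" becomes "kxvenlcqcnvz".

kxvenlcqcnvz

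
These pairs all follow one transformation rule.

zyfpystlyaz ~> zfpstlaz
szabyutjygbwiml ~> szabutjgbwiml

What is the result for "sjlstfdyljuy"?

The pattern: remove every "y".
Applying that to "sjlstfdyljuy" gives "sjlstfdlju".

sjlstfdlju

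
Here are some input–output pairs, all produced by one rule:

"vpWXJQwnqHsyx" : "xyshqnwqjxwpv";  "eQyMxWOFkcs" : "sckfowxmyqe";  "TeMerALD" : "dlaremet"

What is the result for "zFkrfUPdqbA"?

Rule — reverse the string, then convert every letter to lowercase.
Starting from "zFkrfUPdqbA": after the first operation, "AbqdPUfrkFz"; after the second, "abqdpufrkfz".

abqdpufrkfz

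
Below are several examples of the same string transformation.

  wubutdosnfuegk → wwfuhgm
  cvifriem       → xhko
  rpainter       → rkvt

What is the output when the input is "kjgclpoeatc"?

lergv

The rule is to shift every letter 2 places forward in the alphabet (wrapping around), then keep every other character starting from the second (positions 2nd, 4th, 6th, ...).
On "kjgclpoeatc": the first step gives "mlienrqgcve", and the second then gives "lergv".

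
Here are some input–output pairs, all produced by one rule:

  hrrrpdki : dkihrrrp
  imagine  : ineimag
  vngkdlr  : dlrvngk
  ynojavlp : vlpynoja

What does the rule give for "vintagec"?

Each output is the input with this applied: move the last 3 characters to the front (rotate right by 3).
On "vintagec" that produces "gecvinta".

gecvinta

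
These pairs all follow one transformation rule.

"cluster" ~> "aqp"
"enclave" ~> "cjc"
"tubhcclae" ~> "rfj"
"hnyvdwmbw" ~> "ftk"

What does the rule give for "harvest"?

ftr

Rule — keep one character in every 3, starting at position 1 (positions 1st, 4th, 7th, ...), then shift every letter 2 places backward in the alphabet (wrapping around).
Working it through for "harvest": intermediate "hvt", final "ftr".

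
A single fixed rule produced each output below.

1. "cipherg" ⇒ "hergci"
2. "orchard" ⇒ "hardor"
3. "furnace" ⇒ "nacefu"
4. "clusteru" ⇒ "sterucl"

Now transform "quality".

lityqu

Looking at the pairs, the operation is to move the first 2 characters to the end (rotate left by 2), then delete the first character.
Applying that to "quality" gives "lityqu".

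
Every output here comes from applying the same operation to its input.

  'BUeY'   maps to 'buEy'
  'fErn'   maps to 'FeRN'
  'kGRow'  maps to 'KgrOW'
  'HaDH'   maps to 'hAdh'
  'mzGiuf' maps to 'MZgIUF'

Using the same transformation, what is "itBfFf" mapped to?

The pattern: flip the case of every letter.
So "itBfFf" becomes "ITbFfF".

ITbFfF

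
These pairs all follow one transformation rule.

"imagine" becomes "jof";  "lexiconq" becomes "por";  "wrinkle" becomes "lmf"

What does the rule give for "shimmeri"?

fsj

The transformation: shift every letter 1 place forward in the alphabet (wrapping around), then keep only the last 3 characters.
Starting from "shimmeri": after the first operation, "tijnnfsj"; after the second, "fsj".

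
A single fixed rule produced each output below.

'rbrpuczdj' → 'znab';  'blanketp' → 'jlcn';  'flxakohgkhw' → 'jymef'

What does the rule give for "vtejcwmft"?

rhud

The transformation: keep every other character starting from the second (positions 2nd, 4th, 6th, ...), then shift every letter 2 places backward in the alphabet (wrapping around).
Working it through for "vtejcwmft": intermediate "tjwf", final "rhud".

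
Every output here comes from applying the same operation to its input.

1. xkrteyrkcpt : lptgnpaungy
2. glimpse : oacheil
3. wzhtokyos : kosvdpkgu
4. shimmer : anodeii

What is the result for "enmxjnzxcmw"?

Rule — move the last 2 characters to the front (rotate right by 2), then shift every letter 4 places backward in the alphabet (wrapping around).
Starting from "enmxjnzxcmw": after the first operation, "mwenmxjnzxc"; after the second, "isajitfjvty".

isajitfjvty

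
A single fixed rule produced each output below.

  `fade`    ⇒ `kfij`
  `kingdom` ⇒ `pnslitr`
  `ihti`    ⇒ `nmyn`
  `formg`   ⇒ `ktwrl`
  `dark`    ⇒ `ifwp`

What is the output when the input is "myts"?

The pattern: shift every letter 5 places forward in the alphabet (wrapping around).
For "myts" the result is "rdyx".

rdyx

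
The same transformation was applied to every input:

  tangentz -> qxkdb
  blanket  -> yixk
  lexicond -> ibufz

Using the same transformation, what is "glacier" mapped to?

dixz

What's happening: delete the last 3 characters, then shift every letter 3 places backward in the alphabet (wrapping around).
Starting from "glacier": after the first operation, "glac"; after the second, "dixz".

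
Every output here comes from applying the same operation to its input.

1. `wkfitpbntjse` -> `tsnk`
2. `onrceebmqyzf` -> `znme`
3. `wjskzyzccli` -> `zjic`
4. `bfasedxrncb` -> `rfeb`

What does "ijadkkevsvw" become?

Rule — keep one character in every 3, starting at position 2 (positions 2nd, 5th, 8th, ...), then sort the characters into reverse alphabetical order.
"ijadkkevsvw" → "jkvw" → "wvkj".

wvkj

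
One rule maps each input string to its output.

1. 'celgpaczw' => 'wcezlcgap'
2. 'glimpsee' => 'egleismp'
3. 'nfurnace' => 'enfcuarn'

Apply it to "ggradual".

lggaruad

Each output is the input with this applied: swap the first and last characters, then take characters alternately from the front and the back (1st, last, 2nd, 2nd-last, ...).
Starting from "ggradual": after the first operation, "lgraduag"; after the second, "lggaruad".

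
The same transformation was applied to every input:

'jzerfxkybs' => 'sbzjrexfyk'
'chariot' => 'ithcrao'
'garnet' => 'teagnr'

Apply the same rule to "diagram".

rmidgaa

The rule is to swap each adjacent pair of characters (1↔2, 3↔4, ...), then move the last 2 characters to the front (rotate right by 2).
Starting from "diagram": after the first operation, "idgaarm"; after the second, "rmidgaa".
(Check on "chariot": → "hcraoit" → "ithcrao" ✓)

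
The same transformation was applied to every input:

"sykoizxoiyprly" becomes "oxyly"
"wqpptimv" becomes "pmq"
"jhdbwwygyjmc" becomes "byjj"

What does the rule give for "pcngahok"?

goc

Rule — move the first 2 characters to the end (rotate left by 2), then keep one character in every 3, starting at position 2 (positions 2nd, 5th, 8th, ...).
Working it through for "pcngahok": intermediate "ngahokpc", final "goc".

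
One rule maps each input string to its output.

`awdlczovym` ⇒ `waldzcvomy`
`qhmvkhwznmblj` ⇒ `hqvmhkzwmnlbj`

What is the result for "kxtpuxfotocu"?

xkptxuofotuc

The transformation: swap each adjacent pair of characters (1↔2, 3↔4, ...).
So "kxtpuxfotocu" becomes "xkptxuofotuc".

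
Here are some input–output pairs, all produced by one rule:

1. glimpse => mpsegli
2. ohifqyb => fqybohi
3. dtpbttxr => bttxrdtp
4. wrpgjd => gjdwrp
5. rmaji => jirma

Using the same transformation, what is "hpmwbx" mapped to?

Looking at the pairs, the operation is to move the first 3 characters to the end (rotate left by 3).
So "hpmwbx" becomes "wbxhpm".

wbxhpm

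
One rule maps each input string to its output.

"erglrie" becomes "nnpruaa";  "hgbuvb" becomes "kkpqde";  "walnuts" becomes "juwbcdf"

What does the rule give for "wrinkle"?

nrtuwaf

In each case the input is transformed by: sort the characters into alphabetical order, then shift every letter 9 places forward in the alphabet (wrapping around).
For "wrinkle" the result is "nrtuwaf".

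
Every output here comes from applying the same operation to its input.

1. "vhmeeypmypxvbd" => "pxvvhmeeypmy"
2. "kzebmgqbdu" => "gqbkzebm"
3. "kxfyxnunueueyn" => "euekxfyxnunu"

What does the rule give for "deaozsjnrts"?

jnrdeaozs

The transformation: delete the last 2 characters, then move the last 3 characters to the front (rotate right by 3).
Applying both steps to "deaozsjnrts": "deaozsjnr", then "jnrdeaozs".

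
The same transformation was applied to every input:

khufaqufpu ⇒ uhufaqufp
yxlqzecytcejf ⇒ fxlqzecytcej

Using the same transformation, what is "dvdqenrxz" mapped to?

zvdqenrx

Looking at the pairs, the operation is to swap the first and last characters, then delete the last character.
So "dvdqenrxz" becomes "zvdqenrx".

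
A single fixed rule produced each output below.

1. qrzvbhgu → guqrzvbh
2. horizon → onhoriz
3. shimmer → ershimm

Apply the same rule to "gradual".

algradu

Looking at the pairs, the operation is to move the last 2 characters to the front (rotate right by 2).
Applying that to "gradual" gives "algradu".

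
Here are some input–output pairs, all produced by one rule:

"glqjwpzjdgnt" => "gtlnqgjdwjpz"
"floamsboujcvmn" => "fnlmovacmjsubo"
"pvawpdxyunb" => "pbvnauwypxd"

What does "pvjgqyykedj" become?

In each case the input is transformed by: take characters alternately from the front and the back (1st, last, 2nd, 2nd-last, ...).
Applying that to "pvjgqyykedj" gives "pjvdjegkqyy".

pjvdjegkqyy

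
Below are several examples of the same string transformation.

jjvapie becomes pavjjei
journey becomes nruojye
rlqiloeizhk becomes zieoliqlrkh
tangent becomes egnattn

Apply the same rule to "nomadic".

Each output is the input with this applied: reverse the string, then move the first 2 characters to the end (rotate left by 2).
Working it through for "nomadic": intermediate "cidamon", final "damonci".

damonci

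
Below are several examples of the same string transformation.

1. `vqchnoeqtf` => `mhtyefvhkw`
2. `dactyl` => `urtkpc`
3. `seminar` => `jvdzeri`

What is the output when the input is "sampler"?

jrdgcvi

What's happening: shift every letter 9 places backward in the alphabet (wrapping around).
Applying that to "sampler" gives "jrdgcvi".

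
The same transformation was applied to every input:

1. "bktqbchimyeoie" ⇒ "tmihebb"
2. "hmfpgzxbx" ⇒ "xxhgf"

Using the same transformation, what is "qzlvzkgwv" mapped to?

Looking at the pairs, the operation is to keep every other character starting from the first (positions 1st, 3rd, 5th, ...), then sort the characters into reverse alphabetical order.
Applying both steps to "qzlvzkgwv": "qlzgv", then "zvqlg".

zvqlg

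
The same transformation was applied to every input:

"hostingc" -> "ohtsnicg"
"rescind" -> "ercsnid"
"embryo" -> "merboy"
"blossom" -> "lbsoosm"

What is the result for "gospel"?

What's happening: swap each adjacent pair of characters (1↔2, 3↔4, ...).
On "gospel" that produces "ogpsle".

ogpsle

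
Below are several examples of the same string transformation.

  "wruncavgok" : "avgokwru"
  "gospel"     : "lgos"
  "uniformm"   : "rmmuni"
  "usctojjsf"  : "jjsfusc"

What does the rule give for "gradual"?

Looking at the pairs, the operation is to move the first 3 characters to the end (rotate left by 3), then delete the first 2 characters.
Working it through for "gradual": intermediate "dualgra", final "algra".

algra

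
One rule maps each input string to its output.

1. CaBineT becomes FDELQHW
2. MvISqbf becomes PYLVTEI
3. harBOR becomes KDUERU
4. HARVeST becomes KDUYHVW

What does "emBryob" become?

Each output is the input with this applied: shift every letter 3 places forward in the alphabet (wrapping around), then convert every letter to uppercase.
On "emBryob": the first step gives "hpEubre", and the second then gives "HPEUBRE".

HPEUBRE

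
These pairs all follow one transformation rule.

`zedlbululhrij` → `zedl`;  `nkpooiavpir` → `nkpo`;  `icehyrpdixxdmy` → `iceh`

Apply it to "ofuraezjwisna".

The pattern: keep only the first 4 characters.
Applying that to "ofuraezjwisna" gives "ofur".

ofur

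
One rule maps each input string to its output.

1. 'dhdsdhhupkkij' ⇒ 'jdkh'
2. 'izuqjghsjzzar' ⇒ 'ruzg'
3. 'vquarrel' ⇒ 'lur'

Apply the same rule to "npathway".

Rule — take characters alternately from the front and the back (1st, last, 2nd, 2nd-last, ...), then keep one character in every 3, starting at position 2 (positions 2nd, 5th, 8th, ...).
Working it through for "npathway": intermediate "nypaawth", final "yah".

yah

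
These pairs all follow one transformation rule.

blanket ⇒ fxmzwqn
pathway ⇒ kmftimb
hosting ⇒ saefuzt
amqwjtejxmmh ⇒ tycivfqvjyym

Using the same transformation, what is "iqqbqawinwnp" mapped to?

bccncmiuzizu

The rule is to shift every letter 12 places forward in the alphabet (wrapping around), then swap the first and last characters.
Starting from "iqqbqawinwnp": after the first operation, "uccncmiuzizb"; after the second, "bccncmiuzizu".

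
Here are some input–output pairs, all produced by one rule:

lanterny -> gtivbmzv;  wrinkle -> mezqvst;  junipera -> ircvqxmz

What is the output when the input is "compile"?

The pattern: shift every letter 8 places forward in the alphabet (wrapping around), then move the last character to the front.
"compile" → "kwuxqtm" → "mkwuxqt".
(Check on "wrinkle": → "ezqvstm" → "mezqvst" ✓)

mkwuxqt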